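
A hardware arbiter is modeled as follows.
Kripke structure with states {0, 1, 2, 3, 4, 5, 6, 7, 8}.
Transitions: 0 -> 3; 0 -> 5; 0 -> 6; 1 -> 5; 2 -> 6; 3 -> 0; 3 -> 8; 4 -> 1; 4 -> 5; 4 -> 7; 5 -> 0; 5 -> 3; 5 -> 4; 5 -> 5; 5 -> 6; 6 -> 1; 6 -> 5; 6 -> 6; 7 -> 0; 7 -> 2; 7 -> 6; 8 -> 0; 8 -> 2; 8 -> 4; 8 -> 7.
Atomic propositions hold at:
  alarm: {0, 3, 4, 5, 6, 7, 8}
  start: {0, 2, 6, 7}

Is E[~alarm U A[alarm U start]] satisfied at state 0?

Sat(~alarm) = {1, 2}
A[alarm U start]: least fixpoint, start Z0 = Sat(start) = {0, 2, 6, 7}, add states in Sat(alarm) with every successor in Z. Already a fixed point.
Sat(A[alarm U start]) = {0, 2, 6, 7}
E[~alarm U A[alarm U start]]: least fixpoint, start Z0 = Sat(A[alarm U start]) = {0, 2, 6, 7}, add states in Sat(~alarm) with some successor in Z. Already a fixed point.
Sat(E[~alarm U A[alarm U start]]) = {0, 2, 6, 7}
0 ∈ Sat(E[~alarm U A[alarm U start]]) = {0, 2, 6, 7}, so the formula holds at 0.

Yes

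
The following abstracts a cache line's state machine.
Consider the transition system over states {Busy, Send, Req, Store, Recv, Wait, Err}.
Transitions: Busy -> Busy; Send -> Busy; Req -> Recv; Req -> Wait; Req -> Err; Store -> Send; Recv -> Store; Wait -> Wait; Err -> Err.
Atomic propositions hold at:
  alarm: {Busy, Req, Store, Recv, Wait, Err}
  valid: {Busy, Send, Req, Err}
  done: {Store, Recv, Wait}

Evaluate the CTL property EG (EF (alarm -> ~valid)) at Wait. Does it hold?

Yes

Sat(~valid) = {Store, Recv, Wait}
Sat(alarm -> ~valid) = {Send, Store, Recv, Wait}
EF (alarm -> ~valid): least fixpoint, start Z0 = {Send, Store, Recv, Wait}, add states with some successor in Z. Z1 = {Send, Req, Store, Recv, Wait}; fixed.
Sat(EF (alarm -> ~valid)) = {Send, Req, Store, Recv, Wait}
EG (EF (alarm -> ~valid)): greatest fixpoint, start Z0 = {Send, Req, Store, Recv, Wait}, keep only states in Sat with some successor in Z. Z1 = {Req, Store, Recv, Wait}; Z2 = {Req, Recv, Wait}; Z3 = {Req, Wait}; fixed.
Sat(EG (EF (alarm -> ~valid))) = {Req, Wait}
Wait ∈ Sat(EG (EF (alarm -> ~valid))) = {Req, Wait}, so the formula holds at Wait.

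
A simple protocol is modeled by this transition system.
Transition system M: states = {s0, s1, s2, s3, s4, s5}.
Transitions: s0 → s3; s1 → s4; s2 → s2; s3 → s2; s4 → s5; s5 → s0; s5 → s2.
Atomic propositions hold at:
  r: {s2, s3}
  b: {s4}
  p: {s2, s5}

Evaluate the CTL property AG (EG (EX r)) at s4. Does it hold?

No

Sat(EX r) = {s : some successor in {s2, s3}} = {s0, s2, s3, s5}
EG (EX r): greatest fixpoint, start Z0 = {s0, s2, s3, s5}, keep only states in Sat with some successor in Z. Already a fixed point.
Sat(EG (EX r)) = {s0, s2, s3, s5}
AG (EG (EX r)): greatest fixpoint, start Z0 = {s0, s2, s3, s5}, keep only states in Sat with every successor in Z. Already a fixed point.
Sat(AG (EG (EX r))) = {s0, s2, s3, s5}
s4 ∉ Sat(AG (EG (EX r))) = {s0, s2, s3, s5}, so the formula does not hold at s4.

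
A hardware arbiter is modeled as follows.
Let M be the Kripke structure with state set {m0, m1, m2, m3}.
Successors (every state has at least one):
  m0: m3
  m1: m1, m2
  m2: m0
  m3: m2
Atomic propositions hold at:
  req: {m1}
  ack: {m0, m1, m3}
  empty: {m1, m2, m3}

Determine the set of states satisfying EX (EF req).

{m1}

EF req: least fixpoint, start Z0 = {m1}, add states with some successor in Z. Already a fixed point.
Sat(EF req) = {m1}
Sat(EX (EF req)) = {s : some successor in {m1}} = {m1}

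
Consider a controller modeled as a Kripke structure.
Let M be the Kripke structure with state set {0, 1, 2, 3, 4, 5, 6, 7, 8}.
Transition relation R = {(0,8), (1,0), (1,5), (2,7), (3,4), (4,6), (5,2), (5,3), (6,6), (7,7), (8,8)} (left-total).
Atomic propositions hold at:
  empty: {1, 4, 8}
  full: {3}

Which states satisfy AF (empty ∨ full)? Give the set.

Sat(empty ∨ full) = {1, 3, 4, 8}
AF (empty ∨ full): least fixpoint, start Z0 = {1, 3, 4, 8}, add states with every successor in Z. Z1 = {0, 1, 3, 4, 8}; fixed.
Sat(AF (empty ∨ full)) = {0, 1, 3, 4, 8}

{0, 1, 3, 4, 8}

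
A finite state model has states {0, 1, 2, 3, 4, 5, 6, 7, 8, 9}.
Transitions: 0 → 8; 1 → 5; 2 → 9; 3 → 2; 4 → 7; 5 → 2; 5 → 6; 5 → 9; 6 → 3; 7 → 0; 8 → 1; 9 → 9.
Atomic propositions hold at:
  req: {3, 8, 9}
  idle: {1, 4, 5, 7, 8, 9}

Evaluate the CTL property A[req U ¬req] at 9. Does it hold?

No

Sat(¬req) = {0, 1, 2, 4, 5, 6, 7}
A[req U ¬req]: least fixpoint, start Z0 = Sat(¬req) = {0, 1, 2, 4, 5, 6, 7}, add states in Sat(req) with every successor in Z. Z1 = {0, 1, 2, 3, 4, 5, 6, 7, 8}; fixed.
Sat(A[req U ¬req]) = {0, 1, 2, 3, 4, 5, 6, 7, 8}
9 ∉ Sat(A[req U ¬req]) = {0, 1, 2, 3, 4, 5, 6, 7, 8}, so the formula does not hold at 9.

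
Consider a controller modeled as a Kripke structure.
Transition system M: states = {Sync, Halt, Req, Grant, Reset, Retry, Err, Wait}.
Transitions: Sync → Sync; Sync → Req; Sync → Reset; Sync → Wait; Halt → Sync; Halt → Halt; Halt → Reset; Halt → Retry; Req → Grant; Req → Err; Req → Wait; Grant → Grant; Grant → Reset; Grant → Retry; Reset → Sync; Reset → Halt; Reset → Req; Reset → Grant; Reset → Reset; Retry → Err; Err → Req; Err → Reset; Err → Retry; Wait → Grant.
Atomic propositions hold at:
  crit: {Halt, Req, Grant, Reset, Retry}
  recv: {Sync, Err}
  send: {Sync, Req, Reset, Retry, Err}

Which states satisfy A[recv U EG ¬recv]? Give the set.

{Halt, Req, Grant, Reset, Wait}

Sat(¬recv) = {Halt, Req, Grant, Reset, Retry, Wait}
EG ¬recv: greatest fixpoint, start Z0 = {Halt, Req, Grant, Reset, Retry, Wait}, keep only states in Sat with some successor in Z. Z1 = {Halt, Req, Grant, Reset, Wait}; fixed.
Sat(EG ¬recv) = {Halt, Req, Grant, Reset, Wait}
A[recv U EG ¬recv]: least fixpoint, start Z0 = Sat(EG ¬recv) = {Halt, Req, Grant, Reset, Wait}, add states in Sat(recv) with every successor in Z. Already a fixed point.
Sat(A[recv U EG ¬recv]) = {Halt, Req, Grant, Reset, Wait}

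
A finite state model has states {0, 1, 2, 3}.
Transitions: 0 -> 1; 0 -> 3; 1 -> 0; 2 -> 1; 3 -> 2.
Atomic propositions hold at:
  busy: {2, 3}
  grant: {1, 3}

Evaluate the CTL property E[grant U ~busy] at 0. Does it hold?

Sat(~busy) = {0, 1}
E[grant U ~busy]: least fixpoint, start Z0 = Sat(~busy) = {0, 1}, add states in Sat(grant) with some successor in Z. Already a fixed point.
Sat(E[grant U ~busy]) = {0, 1}
0 ∈ Sat(E[grant U ~busy]) = {0, 1}, so the formula holds at 0.

Yes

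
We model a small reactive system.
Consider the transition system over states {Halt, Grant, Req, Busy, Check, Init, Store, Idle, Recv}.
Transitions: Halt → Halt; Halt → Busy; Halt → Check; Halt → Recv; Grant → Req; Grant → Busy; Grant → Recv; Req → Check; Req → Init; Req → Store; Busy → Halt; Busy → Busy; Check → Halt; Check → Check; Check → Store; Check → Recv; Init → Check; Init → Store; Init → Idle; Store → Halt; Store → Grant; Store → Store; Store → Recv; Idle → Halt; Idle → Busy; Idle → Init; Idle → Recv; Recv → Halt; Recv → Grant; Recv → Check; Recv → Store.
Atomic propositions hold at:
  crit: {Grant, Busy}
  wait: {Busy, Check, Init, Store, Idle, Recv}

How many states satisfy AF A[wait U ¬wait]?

3

Sat(¬wait) = {Halt, Grant, Req}
A[wait U ¬wait]: least fixpoint, start Z0 = Sat(¬wait) = {Halt, Grant, Req}, add states in Sat(wait) with every successor in Z. Already a fixed point.
Sat(A[wait U ¬wait]) = {Halt, Grant, Req}
AF A[wait U ¬wait]: least fixpoint, start Z0 = {Halt, Grant, Req}, add states with every successor in Z. Already a fixed point.
Sat(AF A[wait U ¬wait]) = {Halt, Grant, Req}
|Sat(AF A[wait U ¬wait])| = |{Halt, Grant, Req}| = 3.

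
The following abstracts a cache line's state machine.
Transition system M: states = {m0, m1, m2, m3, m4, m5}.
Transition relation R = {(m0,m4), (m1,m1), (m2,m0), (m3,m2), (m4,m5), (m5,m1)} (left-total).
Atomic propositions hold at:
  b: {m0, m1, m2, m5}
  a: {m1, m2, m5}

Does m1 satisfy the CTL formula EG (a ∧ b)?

Yes

Sat(a ∧ b) = {m1, m2, m5}
EG (a ∧ b): greatest fixpoint, start Z0 = {m1, m2, m5}, keep only states in Sat with some successor in Z. Z1 = {m1, m5}; fixed.
Sat(EG (a ∧ b)) = {m1, m5}
m1 ∈ Sat(EG (a ∧ b)) = {m1, m5}, so the formula holds at m1.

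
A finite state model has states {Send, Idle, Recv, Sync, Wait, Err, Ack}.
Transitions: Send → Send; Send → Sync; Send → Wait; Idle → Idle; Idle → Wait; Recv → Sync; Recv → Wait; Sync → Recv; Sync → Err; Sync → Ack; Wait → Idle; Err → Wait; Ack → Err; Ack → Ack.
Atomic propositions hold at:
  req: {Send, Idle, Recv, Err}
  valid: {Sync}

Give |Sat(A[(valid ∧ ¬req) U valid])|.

Sat(¬req) = {Sync, Wait, Ack}
Sat(valid ∧ ¬req) = {Sync}
A[(valid ∧ ¬req) U valid]: least fixpoint, start Z0 = Sat(valid) = {Sync}, add states in Sat(valid ∧ ¬req) with every successor in Z. Already a fixed point.
Sat(A[(valid ∧ ¬req) U valid]) = {Sync}
|Sat(A[(valid ∧ ¬req) U valid])| = |{Sync}| = 1.

1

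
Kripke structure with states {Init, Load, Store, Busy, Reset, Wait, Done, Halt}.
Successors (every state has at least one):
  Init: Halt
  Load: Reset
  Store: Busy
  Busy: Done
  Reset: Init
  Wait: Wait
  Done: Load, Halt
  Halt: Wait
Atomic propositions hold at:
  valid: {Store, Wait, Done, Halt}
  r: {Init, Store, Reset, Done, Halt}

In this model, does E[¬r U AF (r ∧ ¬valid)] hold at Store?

Sat(¬r) = {Load, Busy, Wait}
Sat(¬valid) = {Init, Load, Busy, Reset}
Sat(r ∧ ¬valid) = {Init, Reset}
AF (r ∧ ¬valid): least fixpoint, start Z0 = {Init, Reset}, add states with every successor in Z. Z1 = {Init, Load, Reset}; fixed.
Sat(AF (r ∧ ¬valid)) = {Init, Load, Reset}
E[¬r U AF (r ∧ ¬valid)]: least fixpoint, start Z0 = Sat(AF (r ∧ ¬valid)) = {Init, Load, Reset}, add states in Sat(¬r) with some successor in Z. Already a fixed point.
Sat(E[¬r U AF (r ∧ ¬valid)]) = {Init, Load, Reset}
Store ∉ Sat(E[¬r U AF (r ∧ ¬valid)]) = {Init, Load, Reset}, so the formula does not hold at Store.

No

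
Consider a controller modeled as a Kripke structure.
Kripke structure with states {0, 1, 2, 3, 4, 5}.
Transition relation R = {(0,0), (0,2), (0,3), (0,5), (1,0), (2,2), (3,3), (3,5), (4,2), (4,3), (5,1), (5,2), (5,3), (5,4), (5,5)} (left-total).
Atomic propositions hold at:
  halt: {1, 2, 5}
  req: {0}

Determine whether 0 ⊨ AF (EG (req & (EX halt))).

Yes

Sat(EX halt) = {s : some successor in {1, 2, 5}} = {0, 2, 3, 4, 5}
Sat(req & (EX halt)) = {0}
EG (req & (EX halt)): greatest fixpoint, start Z0 = {0}, keep only states in Sat with some successor in Z. Already a fixed point.
Sat(EG (req & (EX halt))) = {0}
AF (EG (req & (EX halt))): least fixpoint, start Z0 = {0}, add states with every successor in Z. Z1 = {0, 1}; fixed.
Sat(AF (EG (req & (EX halt)))) = {0, 1}
0 ∈ Sat(AF (EG (req & (EX halt)))) = {0, 1}, so the formula holds at 0.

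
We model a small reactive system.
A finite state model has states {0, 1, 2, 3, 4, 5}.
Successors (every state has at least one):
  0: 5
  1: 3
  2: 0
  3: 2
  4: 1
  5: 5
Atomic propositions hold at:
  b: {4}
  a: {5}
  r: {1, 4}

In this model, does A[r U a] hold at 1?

No

A[r U a]: least fixpoint, start Z0 = Sat(a) = {5}, add states in Sat(r) with every successor in Z. Already a fixed point.
Sat(A[r U a]) = {5}
1 ∉ Sat(A[r U a]) = {5}, so the formula does not hold at 1.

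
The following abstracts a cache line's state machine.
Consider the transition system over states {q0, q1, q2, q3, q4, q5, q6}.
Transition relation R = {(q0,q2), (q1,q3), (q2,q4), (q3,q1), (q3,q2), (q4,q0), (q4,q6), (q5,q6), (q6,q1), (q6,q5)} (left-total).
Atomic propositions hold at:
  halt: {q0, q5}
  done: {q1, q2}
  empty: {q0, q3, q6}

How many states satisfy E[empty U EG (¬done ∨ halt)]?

3

Sat(¬done) = {q0, q3, q4, q5, q6}
Sat(¬done ∨ halt) = {q0, q3, q4, q5, q6}
EG (¬done ∨ halt): greatest fixpoint, start Z0 = {q0, q3, q4, q5, q6}, keep only states in Sat with some successor in Z. Z1 = {q4, q5, q6}; fixed.
Sat(EG (¬done ∨ halt)) = {q4, q5, q6}
E[empty U EG (¬done ∨ halt)]: least fixpoint, start Z0 = Sat(EG (¬done ∨ halt)) = {q4, q5, q6}, add states in Sat(empty) with some successor in Z. Already a fixed point.
Sat(E[empty U EG (¬done ∨ halt)]) = {q4, q5, q6}
|Sat(E[empty U EG (¬done ∨ halt)])| = |{q4, q5, q6}| = 3.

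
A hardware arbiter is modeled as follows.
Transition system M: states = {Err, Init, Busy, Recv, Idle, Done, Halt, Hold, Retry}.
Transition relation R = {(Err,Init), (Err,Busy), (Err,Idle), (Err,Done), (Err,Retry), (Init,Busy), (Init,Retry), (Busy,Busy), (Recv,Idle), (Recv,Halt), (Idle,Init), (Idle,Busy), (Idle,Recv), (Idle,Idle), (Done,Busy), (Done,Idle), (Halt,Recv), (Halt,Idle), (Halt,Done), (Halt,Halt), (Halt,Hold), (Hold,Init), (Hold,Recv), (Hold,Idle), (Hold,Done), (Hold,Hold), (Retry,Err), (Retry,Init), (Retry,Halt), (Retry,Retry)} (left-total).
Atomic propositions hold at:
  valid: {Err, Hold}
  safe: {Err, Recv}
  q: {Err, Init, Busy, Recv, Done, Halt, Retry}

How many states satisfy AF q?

7

AF q: least fixpoint, start Z0 = {Err, Init, Busy, Recv, Done, Halt, Retry}, add states with every successor in Z. Already a fixed point.
Sat(AF q) = {Err, Init, Busy, Recv, Done, Halt, Retry}
|Sat(AF q)| = |{Err, Init, Busy, Recv, Done, Halt, Retry}| = 7.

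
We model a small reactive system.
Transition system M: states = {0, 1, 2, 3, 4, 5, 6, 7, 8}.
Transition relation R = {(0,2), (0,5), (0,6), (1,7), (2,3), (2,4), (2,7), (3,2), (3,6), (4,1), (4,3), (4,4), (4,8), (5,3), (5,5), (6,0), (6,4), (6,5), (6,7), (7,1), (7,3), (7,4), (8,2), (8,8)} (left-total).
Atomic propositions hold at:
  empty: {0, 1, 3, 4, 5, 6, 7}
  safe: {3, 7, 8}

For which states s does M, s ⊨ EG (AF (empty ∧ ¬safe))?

{0, 4, 5, 6}

Sat(¬safe) = {0, 1, 2, 4, 5, 6}
Sat(empty ∧ ¬safe) = {0, 1, 4, 5, 6}
AF (empty ∧ ¬safe): least fixpoint, start Z0 = {0, 1, 4, 5, 6}, add states with every successor in Z. Already a fixed point.
Sat(AF (empty ∧ ¬safe)) = {0, 1, 4, 5, 6}
EG (AF (empty ∧ ¬safe)): greatest fixpoint, start Z0 = {0, 1, 4, 5, 6}, keep only states in Sat with some successor in Z. Z1 = {0, 4, 5, 6}; fixed.
Sat(EG (AF (empty ∧ ¬safe))) = {0, 4, 5, 6}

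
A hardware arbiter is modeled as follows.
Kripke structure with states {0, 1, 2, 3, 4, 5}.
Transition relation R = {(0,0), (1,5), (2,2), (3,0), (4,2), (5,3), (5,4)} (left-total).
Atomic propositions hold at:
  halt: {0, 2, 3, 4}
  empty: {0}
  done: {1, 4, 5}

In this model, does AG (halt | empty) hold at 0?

Yes

Sat(halt | empty) = {0, 2, 3, 4}
AG (halt | empty): greatest fixpoint, start Z0 = {0, 2, 3, 4}, keep only states in Sat with every successor in Z. Already a fixed point.
Sat(AG (halt | empty)) = {0, 2, 3, 4}
0 ∈ Sat(AG (halt | empty)) = {0, 2, 3, 4}, so the formula holds at 0.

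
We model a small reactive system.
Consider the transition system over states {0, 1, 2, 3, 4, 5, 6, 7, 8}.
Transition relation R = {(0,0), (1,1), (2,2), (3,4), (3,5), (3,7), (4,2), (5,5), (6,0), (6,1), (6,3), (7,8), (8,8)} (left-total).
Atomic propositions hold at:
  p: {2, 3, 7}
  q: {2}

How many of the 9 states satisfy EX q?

Sat(EX q) = {s : some successor in {2}} = {2, 4}
|Sat(EX q)| = |{2, 4}| = 2.

2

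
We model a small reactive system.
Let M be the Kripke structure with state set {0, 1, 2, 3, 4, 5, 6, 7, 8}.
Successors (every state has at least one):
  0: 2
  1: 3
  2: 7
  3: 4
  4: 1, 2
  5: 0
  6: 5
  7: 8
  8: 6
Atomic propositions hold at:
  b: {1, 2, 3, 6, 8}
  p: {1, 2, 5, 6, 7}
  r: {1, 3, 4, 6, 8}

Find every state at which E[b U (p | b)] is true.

Sat(p | b) = {1, 2, 3, 5, 6, 7, 8}
E[b U (p | b)]: least fixpoint, start Z0 = Sat((p | b)) = {1, 2, 3, 5, 6, 7, 8}, add states in Sat(b) with some successor in Z. Already a fixed point.
Sat(E[b U (p | b)]) = {1, 2, 3, 5, 6, 7, 8}

{1, 2, 3, 5, 6, 7, 8}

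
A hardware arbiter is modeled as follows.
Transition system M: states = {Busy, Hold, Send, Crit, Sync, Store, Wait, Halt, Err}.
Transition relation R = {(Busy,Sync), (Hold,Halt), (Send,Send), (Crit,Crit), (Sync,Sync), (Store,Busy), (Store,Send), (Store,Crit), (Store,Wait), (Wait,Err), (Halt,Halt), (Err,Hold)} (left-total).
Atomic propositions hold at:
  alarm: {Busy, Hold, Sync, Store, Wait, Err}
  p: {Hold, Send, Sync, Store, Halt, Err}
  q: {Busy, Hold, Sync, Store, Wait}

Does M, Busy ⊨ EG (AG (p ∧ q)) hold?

No

Sat(p ∧ q) = {Hold, Sync, Store}
AG (p ∧ q): greatest fixpoint, start Z0 = {Hold, Sync, Store}, keep only states in Sat with every successor in Z. Z1 = {Sync}; fixed.
Sat(AG (p ∧ q)) = {Sync}
EG (AG (p ∧ q)): greatest fixpoint, start Z0 = {Sync}, keep only states in Sat with some successor in Z. Already a fixed point.
Sat(EG (AG (p ∧ q))) = {Sync}
Busy ∉ Sat(EG (AG (p ∧ q))) = {Sync}, so the formula does not hold at Busy.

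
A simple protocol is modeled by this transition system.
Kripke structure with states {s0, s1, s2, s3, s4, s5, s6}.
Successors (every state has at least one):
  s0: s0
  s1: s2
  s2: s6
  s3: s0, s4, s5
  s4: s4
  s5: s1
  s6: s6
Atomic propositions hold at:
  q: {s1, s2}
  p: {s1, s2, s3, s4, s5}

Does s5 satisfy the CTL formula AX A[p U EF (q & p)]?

Sat(q & p) = {s1, s2}
EF (q & p): least fixpoint, start Z0 = {s1, s2}, add states with some successor in Z. Z1 = {s1, s2, s5}; Z2 = {s1, s2, s3, s5}; fixed.
Sat(EF (q & p)) = {s1, s2, s3, s5}
A[p U EF (q & p)]: least fixpoint, start Z0 = Sat(EF (q & p)) = {s1, s2, s3, s5}, add states in Sat(p) with every successor in Z. Already a fixed point.
Sat(A[p U EF (q & p)]) = {s1, s2, s3, s5}
Sat(AX A[p U EF (q & p)]) = {s : every successor in {s1, s2, s3, s5}} = {s1, s5}
s5 ∈ Sat(AX A[p U EF (q & p)]) = {s1, s5}, so the formula holds at s5.

Yes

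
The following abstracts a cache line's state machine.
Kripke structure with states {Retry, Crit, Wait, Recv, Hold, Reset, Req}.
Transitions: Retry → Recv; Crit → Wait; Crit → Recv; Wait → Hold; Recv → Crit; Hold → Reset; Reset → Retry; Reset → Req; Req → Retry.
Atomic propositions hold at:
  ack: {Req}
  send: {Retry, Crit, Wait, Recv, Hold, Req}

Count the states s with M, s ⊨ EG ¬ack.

6

Sat(¬ack) = {Retry, Crit, Wait, Recv, Hold, Reset}
EG ¬ack: greatest fixpoint, start Z0 = {Retry, Crit, Wait, Recv, Hold, Reset}, keep only states in Sat with some successor in Z. Already a fixed point.
Sat(EG ¬ack) = {Retry, Crit, Wait, Recv, Hold, Reset}
|Sat(EG ¬ack)| = |{Retry, Crit, Wait, Recv, Hold, Reset}| = 6.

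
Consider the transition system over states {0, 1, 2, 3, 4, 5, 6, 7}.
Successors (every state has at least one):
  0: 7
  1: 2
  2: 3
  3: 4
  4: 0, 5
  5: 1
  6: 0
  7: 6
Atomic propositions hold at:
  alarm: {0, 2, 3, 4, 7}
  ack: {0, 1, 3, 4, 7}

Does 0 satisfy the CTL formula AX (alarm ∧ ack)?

Yes

Sat(alarm ∧ ack) = {0, 3, 4, 7}
Sat(AX (alarm ∧ ack)) = {s : every successor in {0, 3, 4, 7}} = {0, 2, 3, 6}
0 ∈ Sat(AX (alarm ∧ ack)) = {0, 2, 3, 6}, so the formula holds at 0.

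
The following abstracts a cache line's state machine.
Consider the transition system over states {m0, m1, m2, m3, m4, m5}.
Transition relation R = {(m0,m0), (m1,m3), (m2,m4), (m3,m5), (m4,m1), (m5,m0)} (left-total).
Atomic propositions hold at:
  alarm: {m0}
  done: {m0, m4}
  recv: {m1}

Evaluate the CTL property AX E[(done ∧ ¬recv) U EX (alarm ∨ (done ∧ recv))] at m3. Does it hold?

Yes

Sat(¬recv) = {m0, m2, m3, m4, m5}
Sat(done ∧ ¬recv) = {m0, m4}
Sat(done ∧ recv) = ∅
Sat(alarm ∨ (done ∧ recv)) = {m0}
Sat(EX (alarm ∨ (done ∧ recv))) = {s : some successor in {m0}} = {m0, m5}
E[(done ∧ ¬recv) U EX (alarm ∨ (done ∧ recv))]: least fixpoint, start Z0 = Sat(EX (alarm ∨ (done ∧ recv))) = {m0, m5}, add states in Sat(done ∧ ¬recv) with some successor in Z. Already a fixed point.
Sat(E[(done ∧ ¬recv) U EX (alarm ∨ (done ∧ recv))]) = {m0, m5}
Sat(AX E[(done ∧ ¬recv) U EX (alarm ∨ (done ∧ recv))]) = {s : every successor in {m0, m5}} = {m0, m3, m5}
m3 ∈ Sat(AX E[(done ∧ ¬recv) U EX (alarm ∨ (done ∧ recv))]) = {m0, m3, m5}, so the formula holds at m3.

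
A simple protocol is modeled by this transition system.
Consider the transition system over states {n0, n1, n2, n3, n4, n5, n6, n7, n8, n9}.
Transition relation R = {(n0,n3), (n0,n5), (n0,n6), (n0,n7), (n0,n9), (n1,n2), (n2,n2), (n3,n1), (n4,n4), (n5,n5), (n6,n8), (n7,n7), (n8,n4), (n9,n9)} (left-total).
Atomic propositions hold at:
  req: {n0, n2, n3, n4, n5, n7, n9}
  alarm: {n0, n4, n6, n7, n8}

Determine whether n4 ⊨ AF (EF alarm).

EF alarm: least fixpoint, start Z0 = {n0, n4, n6, n7, n8}, add states with some successor in Z. Already a fixed point.
Sat(EF alarm) = {n0, n4, n6, n7, n8}
AF (EF alarm): least fixpoint, start Z0 = {n0, n4, n6, n7, n8}, add states with every successor in Z. Already a fixed point.
Sat(AF (EF alarm)) = {n0, n4, n6, n7, n8}
n4 ∈ Sat(AF (EF alarm)) = {n0, n4, n6, n7, n8}, so the formula holds at n4.

Yes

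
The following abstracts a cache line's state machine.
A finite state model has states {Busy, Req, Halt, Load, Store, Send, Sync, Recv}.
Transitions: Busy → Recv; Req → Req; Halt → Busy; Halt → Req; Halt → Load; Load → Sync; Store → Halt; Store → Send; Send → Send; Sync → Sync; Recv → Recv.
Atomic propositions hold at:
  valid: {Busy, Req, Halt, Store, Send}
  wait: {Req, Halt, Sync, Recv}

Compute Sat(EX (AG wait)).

AG wait: greatest fixpoint, start Z0 = {Req, Halt, Sync, Recv}, keep only states in Sat with every successor in Z. Z1 = {Req, Sync, Recv}; fixed.
Sat(AG wait) = {Req, Sync, Recv}
Sat(EX (AG wait)) = {s : some successor in {Req, Sync, Recv}} = {Busy, Req, Halt, Load, Sync, Recv}

{Busy, Req, Halt, Load, Sync, Recv}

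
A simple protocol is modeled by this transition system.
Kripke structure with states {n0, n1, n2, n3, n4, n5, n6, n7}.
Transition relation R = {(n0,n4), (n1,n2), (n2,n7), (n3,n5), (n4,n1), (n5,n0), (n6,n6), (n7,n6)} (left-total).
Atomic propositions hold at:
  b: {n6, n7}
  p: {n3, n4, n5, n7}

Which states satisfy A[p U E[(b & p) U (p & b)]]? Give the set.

{n7}

Sat(b & p) = {n7}
Sat(p & b) = {n7}
E[(b & p) U (p & b)]: least fixpoint, start Z0 = Sat((p & b)) = {n7}, add states in Sat(b & p) with some successor in Z. Already a fixed point.
Sat(E[(b & p) U (p & b)]) = {n7}
A[p U E[(b & p) U (p & b)]]: least fixpoint, start Z0 = Sat(E[(b & p) U (p & b)]) = {n7}, add states in Sat(p) with every successor in Z. Already a fixed point.
Sat(A[p U E[(b & p) U (p & b)]]) = {n7}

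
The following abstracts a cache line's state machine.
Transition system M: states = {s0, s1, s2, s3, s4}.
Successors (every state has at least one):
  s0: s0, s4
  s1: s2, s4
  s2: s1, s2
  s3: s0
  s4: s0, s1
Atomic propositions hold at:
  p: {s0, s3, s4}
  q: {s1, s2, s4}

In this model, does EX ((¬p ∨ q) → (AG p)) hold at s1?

No

Sat(¬p) = {s1, s2}
Sat(¬p ∨ q) = {s1, s2, s4}
AG p: greatest fixpoint, start Z0 = {s0, s3, s4}, keep only states in Sat with every successor in Z. Z1 = {s0, s3}; Z2 = {s3}; Z3 = ∅; fixed.
Sat(AG p) = ∅
Sat((¬p ∨ q) → (AG p)) = {s0, s3}
Sat(EX ((¬p ∨ q) → (AG p))) = {s : some successor in {s0, s3}} = {s0, s3, s4}
s1 ∉ Sat(EX ((¬p ∨ q) → (AG p))) = {s0, s3, s4}, so the formula does not hold at s1.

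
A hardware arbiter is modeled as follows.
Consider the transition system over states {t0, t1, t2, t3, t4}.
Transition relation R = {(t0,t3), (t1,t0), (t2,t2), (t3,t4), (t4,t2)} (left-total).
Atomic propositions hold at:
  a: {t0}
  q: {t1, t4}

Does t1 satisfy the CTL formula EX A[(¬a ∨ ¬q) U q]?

Yes

Sat(¬a) = {t1, t2, t3, t4}
Sat(¬q) = {t0, t2, t3}
Sat(¬a ∨ ¬q) = {t0, t1, t2, t3, t4}
A[(¬a ∨ ¬q) U q]: least fixpoint, start Z0 = Sat(q) = {t1, t4}, add states in Sat(¬a ∨ ¬q) with every successor in Z. Z1 = {t1, t3, t4}; Z2 = {t0, t1, t3, t4}; fixed.
Sat(A[(¬a ∨ ¬q) U q]) = {t0, t1, t3, t4}
Sat(EX A[(¬a ∨ ¬q) U q]) = {s : some successor in {t0, t1, t3, t4}} = {t0, t1, t3}
t1 ∈ Sat(EX A[(¬a ∨ ¬q) U q]) = {t0, t1, t3}, so the formula holds at t1.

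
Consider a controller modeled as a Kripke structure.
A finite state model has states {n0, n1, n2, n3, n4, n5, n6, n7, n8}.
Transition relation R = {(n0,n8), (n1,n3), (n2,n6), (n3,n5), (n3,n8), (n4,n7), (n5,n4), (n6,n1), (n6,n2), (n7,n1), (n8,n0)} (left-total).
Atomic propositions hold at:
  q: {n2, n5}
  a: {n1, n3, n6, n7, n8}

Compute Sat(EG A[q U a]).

{n2, n6}

A[q U a]: least fixpoint, start Z0 = Sat(a) = {n1, n3, n6, n7, n8}, add states in Sat(q) with every successor in Z. Z1 = {n1, n2, n3, n6, n7, n8}; fixed.
Sat(A[q U a]) = {n1, n2, n3, n6, n7, n8}
EG A[q U a]: greatest fixpoint, start Z0 = {n1, n2, n3, n6, n7, n8}, keep only states in Sat with some successor in Z. Z1 = {n1, n2, n3, n6, n7}; Z2 = {n1, n2, n6, n7}; Z3 = {n2, n6, n7}; Z4 = {n2, n6}; fixed.
Sat(EG A[q U a]) = {n2, n6}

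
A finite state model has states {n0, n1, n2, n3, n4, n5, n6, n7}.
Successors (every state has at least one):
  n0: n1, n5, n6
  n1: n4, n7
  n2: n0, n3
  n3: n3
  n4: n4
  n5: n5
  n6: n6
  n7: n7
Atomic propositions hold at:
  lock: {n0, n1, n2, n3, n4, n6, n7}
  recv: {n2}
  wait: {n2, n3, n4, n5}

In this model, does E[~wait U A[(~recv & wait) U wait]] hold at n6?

Sat(~wait) = {n0, n1, n6, n7}
Sat(~recv) = {n0, n1, n3, n4, n5, n6, n7}
Sat(~recv & wait) = {n3, n4, n5}
A[(~recv & wait) U wait]: least fixpoint, start Z0 = Sat(wait) = {n2, n3, n4, n5}, add states in Sat(~recv & wait) with every successor in Z. Already a fixed point.
Sat(A[(~recv & wait) U wait]) = {n2, n3, n4, n5}
E[~wait U A[(~recv & wait) U wait]]: least fixpoint, start Z0 = Sat(A[(~recv & wait) U wait]) = {n2, n3, n4, n5}, add states in Sat(~wait) with some successor in Z. Z1 = {n0, n1, n2, n3, n4, n5}; fixed.
Sat(E[~wait U A[(~recv & wait) U wait]]) = {n0, n1, n2, n3, n4, n5}
n6 ∉ Sat(E[~wait U A[(~recv & wait) U wait]]) = {n0, n1, n2, n3, n4, n5}, so the formula does not hold at n6.

No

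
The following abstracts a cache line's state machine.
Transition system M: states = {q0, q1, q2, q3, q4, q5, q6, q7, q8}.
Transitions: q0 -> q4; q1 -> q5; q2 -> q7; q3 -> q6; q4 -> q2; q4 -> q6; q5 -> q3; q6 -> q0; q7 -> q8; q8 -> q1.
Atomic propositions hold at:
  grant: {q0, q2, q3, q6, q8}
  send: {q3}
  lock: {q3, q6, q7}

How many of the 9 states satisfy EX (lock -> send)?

Sat(lock -> send) = {q0, q1, q2, q3, q4, q5, q8}
Sat(EX (lock -> send)) = {s : some successor in {q0, q1, q2, q3, q4, q5, q8}} = {q0, q1, q4, q5, q6, q7, q8}
|Sat(EX (lock -> send))| = |{q0, q1, q4, q5, q6, q7, q8}| = 7.

7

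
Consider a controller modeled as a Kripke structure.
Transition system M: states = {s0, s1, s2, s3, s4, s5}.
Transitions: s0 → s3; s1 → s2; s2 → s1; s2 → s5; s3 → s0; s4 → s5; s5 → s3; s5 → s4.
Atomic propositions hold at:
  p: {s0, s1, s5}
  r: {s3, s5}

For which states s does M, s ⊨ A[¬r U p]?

Sat(¬r) = {s0, s1, s2, s4}
A[¬r U p]: least fixpoint, start Z0 = Sat(p) = {s0, s1, s5}, add states in Sat(¬r) with every successor in Z. Z1 = {s0, s1, s2, s4, s5}; fixed.
Sat(A[¬r U p]) = {s0, s1, s2, s4, s5}

{s0, s1, s2, s4, s5}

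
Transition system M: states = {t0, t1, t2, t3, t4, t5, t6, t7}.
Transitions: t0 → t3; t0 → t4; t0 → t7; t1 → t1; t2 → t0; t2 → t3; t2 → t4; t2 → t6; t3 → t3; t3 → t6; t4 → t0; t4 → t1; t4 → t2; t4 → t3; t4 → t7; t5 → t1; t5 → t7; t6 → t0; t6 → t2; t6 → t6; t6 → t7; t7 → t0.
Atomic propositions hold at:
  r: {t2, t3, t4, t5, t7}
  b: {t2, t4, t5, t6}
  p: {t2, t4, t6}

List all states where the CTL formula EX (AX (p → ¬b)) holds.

{t0, t1, t4, t5, t6}

Sat(¬b) = {t0, t1, t3, t7}
Sat(p → ¬b) = {t0, t1, t3, t5, t7}
Sat(AX (p → ¬b)) = {s : every successor in {t0, t1, t3, t5, t7}} = {t1, t5, t7}
Sat(EX (AX (p → ¬b))) = {s : some successor in {t1, t5, t7}} = {t0, t1, t4, t5, t6}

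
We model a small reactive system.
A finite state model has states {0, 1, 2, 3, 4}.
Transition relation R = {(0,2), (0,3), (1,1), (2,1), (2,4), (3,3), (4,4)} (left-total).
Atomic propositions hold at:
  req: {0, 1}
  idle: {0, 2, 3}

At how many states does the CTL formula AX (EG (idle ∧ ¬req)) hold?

1

Sat(¬req) = {2, 3, 4}
Sat(idle ∧ ¬req) = {2, 3}
EG (idle ∧ ¬req): greatest fixpoint, start Z0 = {2, 3}, keep only states in Sat with some successor in Z. Z1 = {3}; fixed.
Sat(EG (idle ∧ ¬req)) = {3}
Sat(AX (EG (idle ∧ ¬req))) = {s : every successor in {3}} = {3}
|Sat(AX (EG (idle ∧ ¬req)))| = |{3}| = 1.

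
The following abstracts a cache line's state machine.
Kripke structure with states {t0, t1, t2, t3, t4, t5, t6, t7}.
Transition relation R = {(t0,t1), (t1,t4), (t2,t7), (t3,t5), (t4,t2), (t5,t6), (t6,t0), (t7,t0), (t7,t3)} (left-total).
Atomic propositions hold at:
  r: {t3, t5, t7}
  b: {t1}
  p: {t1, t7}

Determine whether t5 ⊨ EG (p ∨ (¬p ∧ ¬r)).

No

Sat(¬p) = {t0, t2, t3, t4, t5, t6}
Sat(¬r) = {t0, t1, t2, t4, t6}
Sat(¬p ∧ ¬r) = {t0, t2, t4, t6}
Sat(p ∨ (¬p ∧ ¬r)) = {t0, t1, t2, t4, t6, t7}
EG (p ∨ (¬p ∧ ¬r)): greatest fixpoint, start Z0 = {t0, t1, t2, t4, t6, t7}, keep only states in Sat with some successor in Z. Already a fixed point.
Sat(EG (p ∨ (¬p ∧ ¬r))) = {t0, t1, t2, t4, t6, t7}
t5 ∉ Sat(EG (p ∨ (¬p ∧ ¬r))) = {t0, t1, t2, t4, t6, t7}, so the formula does not hold at t5.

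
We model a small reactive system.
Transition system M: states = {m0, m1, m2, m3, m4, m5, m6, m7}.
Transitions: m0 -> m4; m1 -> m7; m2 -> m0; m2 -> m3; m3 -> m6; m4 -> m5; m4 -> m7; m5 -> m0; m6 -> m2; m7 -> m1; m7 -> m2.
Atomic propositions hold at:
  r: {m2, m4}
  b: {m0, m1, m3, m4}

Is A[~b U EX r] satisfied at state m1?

Sat(~b) = {m2, m5, m6, m7}
Sat(EX r) = {s : some successor in {m2, m4}} = {m0, m6, m7}
A[~b U EX r]: least fixpoint, start Z0 = Sat(EX r) = {m0, m6, m7}, add states in Sat(~b) with every successor in Z. Z1 = {m0, m5, m6, m7}; fixed.
Sat(A[~b U EX r]) = {m0, m5, m6, m7}
m1 ∉ Sat(A[~b U EX r]) = {m0, m5, m6, m7}, so the formula does not hold at m1.

No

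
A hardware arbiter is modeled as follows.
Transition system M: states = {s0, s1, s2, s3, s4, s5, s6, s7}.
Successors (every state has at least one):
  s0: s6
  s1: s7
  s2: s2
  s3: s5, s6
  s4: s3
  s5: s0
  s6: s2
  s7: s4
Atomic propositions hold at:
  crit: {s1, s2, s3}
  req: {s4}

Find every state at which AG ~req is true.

{s0, s2, s3, s5, s6}

Sat(~req) = {s0, s1, s2, s3, s5, s6, s7}
AG ~req: greatest fixpoint, start Z0 = {s0, s1, s2, s3, s5, s6, s7}, keep only states in Sat with every successor in Z. Z1 = {s0, s1, s2, s3, s5, s6}; Z2 = {s0, s2, s3, s5, s6}; fixed.
Sat(AG ~req) = {s0, s2, s3, s5, s6}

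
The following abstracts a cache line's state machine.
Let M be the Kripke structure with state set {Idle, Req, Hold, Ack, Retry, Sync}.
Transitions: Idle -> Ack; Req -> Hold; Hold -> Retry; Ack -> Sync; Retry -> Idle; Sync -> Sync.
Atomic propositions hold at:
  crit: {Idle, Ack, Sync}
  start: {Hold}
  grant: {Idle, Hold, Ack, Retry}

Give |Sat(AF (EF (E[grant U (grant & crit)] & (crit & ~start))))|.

5

Sat(grant & crit) = {Idle, Ack}
E[grant U (grant & crit)]: least fixpoint, start Z0 = Sat((grant & crit)) = {Idle, Ack}, add states in Sat(grant) with some successor in Z. Z1 = {Idle, Ack, Retry}; Z2 = {Idle, Hold, Ack, Retry}; fixed.
Sat(E[grant U (grant & crit)]) = {Idle, Hold, Ack, Retry}
Sat(~start) = {Idle, Req, Ack, Retry, Sync}
Sat(crit & ~start) = {Idle, Ack, Sync}
Sat(E[grant U (grant & crit)] & (crit & ~start)) = {Idle, Ack}
EF (E[grant U (grant & crit)] & (crit & ~start)): least fixpoint, start Z0 = {Idle, Ack}, add states with some successor in Z. Z1 = {Idle, Ack, Retry}; Z2 = {Idle, Hold, Ack, Retry}; Z3 = {Idle, Req, Hold, Ack, Retry}; fixed.
Sat(EF (E[grant U (grant & crit)] & (crit & ~start))) = {Idle, Req, Hold, Ack, Retry}
AF (EF (E[grant U (grant & crit)] & (crit & ~start))): least fixpoint, start Z0 = {Idle, Req, Hold, Ack, Retry}, add states with every successor in Z. Already a fixed point.
Sat(AF (EF (E[grant U (grant & crit)] & (crit & ~start)))) = {Idle, Req, Hold, Ack, Retry}
|Sat(AF (EF (E[grant U (grant & crit)] & (crit & ~start))))| = |{Idle, Req, Hold, Ack, Retry}| = 5.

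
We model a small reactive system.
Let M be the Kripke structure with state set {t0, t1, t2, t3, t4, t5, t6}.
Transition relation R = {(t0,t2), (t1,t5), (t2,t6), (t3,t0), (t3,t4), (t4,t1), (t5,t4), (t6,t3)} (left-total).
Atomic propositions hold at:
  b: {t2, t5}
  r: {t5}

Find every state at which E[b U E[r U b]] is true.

{t2, t5}

E[r U b]: least fixpoint, start Z0 = Sat(b) = {t2, t5}, add states in Sat(r) with some successor in Z. Already a fixed point.
Sat(E[r U b]) = {t2, t5}
E[b U E[r U b]]: least fixpoint, start Z0 = Sat(E[r U b]) = {t2, t5}, add states in Sat(b) with some successor in Z. Already a fixed point.
Sat(E[b U E[r U b]]) = {t2, t5}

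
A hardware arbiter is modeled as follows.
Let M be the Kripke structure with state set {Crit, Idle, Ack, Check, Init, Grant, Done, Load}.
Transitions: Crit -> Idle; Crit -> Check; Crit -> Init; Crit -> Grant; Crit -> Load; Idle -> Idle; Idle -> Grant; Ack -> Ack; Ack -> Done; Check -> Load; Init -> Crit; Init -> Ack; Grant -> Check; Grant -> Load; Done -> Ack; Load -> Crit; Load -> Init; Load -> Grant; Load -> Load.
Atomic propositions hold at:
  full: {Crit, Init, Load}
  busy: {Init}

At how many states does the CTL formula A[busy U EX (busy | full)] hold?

5

Sat(busy | full) = {Crit, Init, Load}
Sat(EX (busy | full)) = {s : some successor in {Crit, Init, Load}} = {Crit, Check, Init, Grant, Load}
A[busy U EX (busy | full)]: least fixpoint, start Z0 = Sat(EX (busy | full)) = {Crit, Check, Init, Grant, Load}, add states in Sat(busy) with every successor in Z. Already a fixed point.
Sat(A[busy U EX (busy | full)]) = {Crit, Check, Init, Grant, Load}
|Sat(A[busy U EX (busy | full)])| = |{Crit, Check, Init, Grant, Load}| = 5.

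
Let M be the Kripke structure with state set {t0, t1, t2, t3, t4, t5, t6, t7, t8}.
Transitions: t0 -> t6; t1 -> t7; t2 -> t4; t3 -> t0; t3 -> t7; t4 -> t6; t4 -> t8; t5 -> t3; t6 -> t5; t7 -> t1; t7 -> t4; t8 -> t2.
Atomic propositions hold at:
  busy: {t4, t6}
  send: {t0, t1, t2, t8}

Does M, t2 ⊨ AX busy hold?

Sat(AX busy) = {s : every successor in {t4, t6}} = {t0, t2}
t2 ∈ Sat(AX busy) = {t0, t2}, so the formula holds at t2.

Yes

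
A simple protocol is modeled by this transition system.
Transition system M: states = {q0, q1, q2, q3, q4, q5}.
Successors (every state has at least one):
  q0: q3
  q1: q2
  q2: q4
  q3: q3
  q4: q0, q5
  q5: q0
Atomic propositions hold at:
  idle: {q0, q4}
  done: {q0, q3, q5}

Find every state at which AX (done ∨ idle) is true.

Sat(done ∨ idle) = {q0, q3, q4, q5}
Sat(AX (done ∨ idle)) = {s : every successor in {q0, q3, q4, q5}} = {q0, q2, q3, q4, q5}

{q0, q2, q3, q4, q5}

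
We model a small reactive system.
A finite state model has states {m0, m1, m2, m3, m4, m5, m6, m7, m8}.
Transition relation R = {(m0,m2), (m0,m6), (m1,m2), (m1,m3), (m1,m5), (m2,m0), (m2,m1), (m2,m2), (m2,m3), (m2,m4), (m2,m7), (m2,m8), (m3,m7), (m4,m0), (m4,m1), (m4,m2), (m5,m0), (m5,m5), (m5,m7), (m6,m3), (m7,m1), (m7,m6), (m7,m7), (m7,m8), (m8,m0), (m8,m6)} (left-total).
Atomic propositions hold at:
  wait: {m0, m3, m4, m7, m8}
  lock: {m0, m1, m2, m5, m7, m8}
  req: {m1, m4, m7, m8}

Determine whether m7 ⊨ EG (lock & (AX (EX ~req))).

Yes

Sat(~req) = {m0, m2, m3, m5, m6}
Sat(EX ~req) = {s : some successor in {m0, m2, m3, m5, m6}} = {m0, m1, m2, m4, m5, m6, m7, m8}
Sat(AX (EX ~req)) = {s : every successor in {m0, m1, m2, m4, m5, m6, m7, m8}} = {m0, m3, m4, m5, m7, m8}
Sat(lock & (AX (EX ~req))) = {m0, m5, m7, m8}
EG (lock & (AX (EX ~req))): greatest fixpoint, start Z0 = {m0, m5, m7, m8}, keep only states in Sat with some successor in Z. Z1 = {m5, m7, m8}; Z2 = {m5, m7}; fixed.
Sat(EG (lock & (AX (EX ~req)))) = {m5, m7}
m7 ∈ Sat(EG (lock & (AX (EX ~req)))) = {m5, m7}, so the formula holds at m7.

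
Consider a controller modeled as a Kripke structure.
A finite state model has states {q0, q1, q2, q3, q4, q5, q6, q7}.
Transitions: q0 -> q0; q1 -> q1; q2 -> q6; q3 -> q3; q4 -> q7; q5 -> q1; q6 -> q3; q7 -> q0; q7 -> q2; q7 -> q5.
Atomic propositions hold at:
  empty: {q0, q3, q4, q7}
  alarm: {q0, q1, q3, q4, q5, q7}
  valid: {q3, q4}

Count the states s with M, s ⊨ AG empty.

2

AG empty: greatest fixpoint, start Z0 = {q0, q3, q4, q7}, keep only states in Sat with every successor in Z. Z1 = {q0, q3, q4}; Z2 = {q0, q3}; fixed.
Sat(AG empty) = {q0, q3}
|Sat(AG empty)| = |{q0, q3}| = 2.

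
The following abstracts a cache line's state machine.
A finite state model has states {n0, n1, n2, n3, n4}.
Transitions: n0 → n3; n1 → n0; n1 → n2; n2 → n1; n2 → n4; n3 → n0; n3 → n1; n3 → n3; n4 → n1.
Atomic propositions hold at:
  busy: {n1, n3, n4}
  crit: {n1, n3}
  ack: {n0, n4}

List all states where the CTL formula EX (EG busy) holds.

EG busy: greatest fixpoint, start Z0 = {n1, n3, n4}, keep only states in Sat with some successor in Z. Z1 = {n3, n4}; Z2 = {n3}; fixed.
Sat(EG busy) = {n3}
Sat(EX (EG busy)) = {s : some successor in {n3}} = {n0, n3}

{n0, n3}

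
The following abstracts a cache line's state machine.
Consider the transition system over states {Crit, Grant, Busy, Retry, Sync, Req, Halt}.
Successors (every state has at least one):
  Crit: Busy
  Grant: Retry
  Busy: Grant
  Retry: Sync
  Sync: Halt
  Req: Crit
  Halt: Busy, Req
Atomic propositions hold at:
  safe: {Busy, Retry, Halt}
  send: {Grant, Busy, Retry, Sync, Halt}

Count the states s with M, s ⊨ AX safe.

3

Sat(AX safe) = {s : every successor in {Busy, Retry, Halt}} = {Crit, Grant, Sync}
|Sat(AX safe)| = |{Crit, Grant, Sync}| = 3.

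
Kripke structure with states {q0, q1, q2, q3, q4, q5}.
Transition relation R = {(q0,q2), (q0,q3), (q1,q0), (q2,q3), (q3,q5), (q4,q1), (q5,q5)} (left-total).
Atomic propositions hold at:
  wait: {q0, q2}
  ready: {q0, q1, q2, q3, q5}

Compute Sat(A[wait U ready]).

{q0, q1, q2, q3, q5}

A[wait U ready]: least fixpoint, start Z0 = Sat(ready) = {q0, q1, q2, q3, q5}, add states in Sat(wait) with every successor in Z. Already a fixed point.
Sat(A[wait U ready]) = {q0, q1, q2, q3, q5}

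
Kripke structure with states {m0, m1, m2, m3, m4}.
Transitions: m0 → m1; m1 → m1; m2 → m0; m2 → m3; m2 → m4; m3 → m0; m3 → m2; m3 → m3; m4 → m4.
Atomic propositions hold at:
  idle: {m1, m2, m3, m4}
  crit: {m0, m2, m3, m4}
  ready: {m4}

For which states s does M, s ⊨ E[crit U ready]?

{m2, m3, m4}

E[crit U ready]: least fixpoint, start Z0 = Sat(ready) = {m4}, add states in Sat(crit) with some successor in Z. Z1 = {m2, m4}; Z2 = {m2, m3, m4}; fixed.
Sat(E[crit U ready]) = {m2, m3, m4}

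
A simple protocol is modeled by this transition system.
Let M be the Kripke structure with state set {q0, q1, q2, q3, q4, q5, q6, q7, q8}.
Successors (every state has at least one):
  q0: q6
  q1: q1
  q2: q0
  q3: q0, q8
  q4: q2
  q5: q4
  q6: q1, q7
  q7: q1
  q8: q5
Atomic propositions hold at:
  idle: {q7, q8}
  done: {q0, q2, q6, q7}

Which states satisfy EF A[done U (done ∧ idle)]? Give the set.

{q0, q2, q3, q4, q5, q6, q7, q8}

Sat(done ∧ idle) = {q7}
A[done U (done ∧ idle)]: least fixpoint, start Z0 = Sat((done ∧ idle)) = {q7}, add states in Sat(done) with every successor in Z. Already a fixed point.
Sat(A[done U (done ∧ idle)]) = {q7}
EF A[done U (done ∧ idle)]: least fixpoint, start Z0 = {q7}, add states with some successor in Z. Z1 = {q6, q7}; Z2 = {q0, q6, q7}; Z3 = {q0, q2, q3, q6, q7}; Z4 = {q0, q2, q3, q4, q6, q7}; Z5 = {q0, q2, q3, q4, q5, q6, q7}; Z6 = {q0, q2, q3, q4, q5, q6, q7, q8}; fixed.
Sat(EF A[done U (done ∧ idle)]) = {q0, q2, q3, q4, q5, q6, q7, q8}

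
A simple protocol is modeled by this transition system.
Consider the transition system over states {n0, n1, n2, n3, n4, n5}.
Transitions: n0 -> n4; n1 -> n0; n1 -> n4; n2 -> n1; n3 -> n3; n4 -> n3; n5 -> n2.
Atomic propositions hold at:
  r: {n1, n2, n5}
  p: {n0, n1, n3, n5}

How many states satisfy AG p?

1

AG p: greatest fixpoint, start Z0 = {n0, n1, n3, n5}, keep only states in Sat with every successor in Z. Z1 = {n3}; fixed.
Sat(AG p) = {n3}
|Sat(AG p)| = |{n3}| = 1.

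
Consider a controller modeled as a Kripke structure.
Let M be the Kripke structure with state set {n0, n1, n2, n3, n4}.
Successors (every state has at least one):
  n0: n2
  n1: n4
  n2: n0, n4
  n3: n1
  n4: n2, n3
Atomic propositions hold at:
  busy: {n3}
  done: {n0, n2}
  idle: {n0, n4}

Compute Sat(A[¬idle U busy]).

{n3}

Sat(¬idle) = {n1, n2, n3}
A[¬idle U busy]: least fixpoint, start Z0 = Sat(busy) = {n3}, add states in Sat(¬idle) with every successor in Z. Already a fixed point.
Sat(A[¬idle U busy]) = {n3}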